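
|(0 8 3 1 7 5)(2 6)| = 6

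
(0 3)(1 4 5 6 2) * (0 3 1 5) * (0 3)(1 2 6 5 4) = (0 2 4 3)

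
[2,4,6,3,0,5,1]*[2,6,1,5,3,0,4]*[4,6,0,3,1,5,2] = [6,3,1,5,0,4,2]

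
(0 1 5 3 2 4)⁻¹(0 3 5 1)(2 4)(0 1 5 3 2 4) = (0 4)(1 2 3 5)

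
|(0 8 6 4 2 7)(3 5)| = 6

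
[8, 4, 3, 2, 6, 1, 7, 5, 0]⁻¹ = [8, 5, 3, 2, 1, 7, 4, 6, 0]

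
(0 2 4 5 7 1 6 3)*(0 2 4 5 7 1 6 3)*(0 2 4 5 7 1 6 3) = (0 5 6 2 7 3 4 1)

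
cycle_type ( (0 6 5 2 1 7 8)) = 7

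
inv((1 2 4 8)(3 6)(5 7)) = (1 8 4 2)(3 6)(5 7)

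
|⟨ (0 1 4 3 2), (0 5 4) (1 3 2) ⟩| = 60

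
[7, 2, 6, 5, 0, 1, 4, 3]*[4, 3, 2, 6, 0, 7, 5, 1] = [1, 2, 5, 7, 4, 3, 0, 6]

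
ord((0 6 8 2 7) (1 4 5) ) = 15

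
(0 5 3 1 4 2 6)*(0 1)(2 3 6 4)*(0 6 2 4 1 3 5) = (1 4 5 2)(3 6)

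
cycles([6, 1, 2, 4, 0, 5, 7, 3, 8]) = (0 6 7 3 4)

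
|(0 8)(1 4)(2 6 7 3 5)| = 10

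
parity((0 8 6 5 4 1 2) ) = even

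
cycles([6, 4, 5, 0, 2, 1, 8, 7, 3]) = (0 6 8 3)(1 4 2 5)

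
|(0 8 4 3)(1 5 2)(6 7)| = 12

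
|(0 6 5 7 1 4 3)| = 7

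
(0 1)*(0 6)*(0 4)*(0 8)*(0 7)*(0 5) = (0 1 6 4 8 7 5)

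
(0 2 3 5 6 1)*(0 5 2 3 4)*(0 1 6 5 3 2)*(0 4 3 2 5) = (0 5)(1 2 3 4)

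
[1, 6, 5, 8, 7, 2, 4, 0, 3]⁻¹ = [7, 0, 5, 8, 6, 2, 1, 4, 3]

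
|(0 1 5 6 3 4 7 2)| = 8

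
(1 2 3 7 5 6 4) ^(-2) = (1 6 7 2 4 5 3) 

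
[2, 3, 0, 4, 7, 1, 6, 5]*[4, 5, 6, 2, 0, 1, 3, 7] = [6, 2, 4, 0, 7, 5, 3, 1]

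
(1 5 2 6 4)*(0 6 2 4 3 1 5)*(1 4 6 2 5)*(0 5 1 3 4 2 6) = (0 6 4 3 2 1 5)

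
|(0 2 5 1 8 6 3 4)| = 8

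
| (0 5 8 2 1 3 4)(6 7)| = 14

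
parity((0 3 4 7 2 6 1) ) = even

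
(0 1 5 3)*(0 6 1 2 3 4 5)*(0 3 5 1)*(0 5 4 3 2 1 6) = (0 1 2 4 6 5 3)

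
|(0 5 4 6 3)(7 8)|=10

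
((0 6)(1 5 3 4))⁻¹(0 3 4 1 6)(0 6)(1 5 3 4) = (0 6 4 1 5)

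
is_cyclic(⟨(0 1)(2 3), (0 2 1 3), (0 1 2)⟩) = no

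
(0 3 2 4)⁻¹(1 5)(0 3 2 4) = (1 5)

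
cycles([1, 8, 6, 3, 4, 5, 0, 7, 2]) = (0 1 8 2 6)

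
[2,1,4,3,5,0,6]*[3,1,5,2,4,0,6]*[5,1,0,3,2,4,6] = [4,1,2,0,5,3,6]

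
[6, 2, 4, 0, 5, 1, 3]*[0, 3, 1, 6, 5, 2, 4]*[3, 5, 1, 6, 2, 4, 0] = [2, 5, 4, 3, 1, 6, 0]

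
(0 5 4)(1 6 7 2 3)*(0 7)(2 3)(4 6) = (0 5 6)(1 4 7 3)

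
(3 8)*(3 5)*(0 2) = (0 2)(3 8 5)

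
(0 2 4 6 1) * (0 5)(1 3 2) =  (0 1 5)(2 4 6 3)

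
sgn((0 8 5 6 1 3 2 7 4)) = 1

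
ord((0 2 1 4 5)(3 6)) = 10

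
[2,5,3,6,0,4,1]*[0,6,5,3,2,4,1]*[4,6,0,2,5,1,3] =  [1,5,2,6,4,0,3]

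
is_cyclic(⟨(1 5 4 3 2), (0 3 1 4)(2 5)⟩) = no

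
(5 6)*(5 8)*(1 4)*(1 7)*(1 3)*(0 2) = (0 2)(1 4 7 3)(5 6 8)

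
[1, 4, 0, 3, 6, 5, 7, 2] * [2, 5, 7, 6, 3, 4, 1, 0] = [5, 3, 2, 6, 1, 4, 0, 7]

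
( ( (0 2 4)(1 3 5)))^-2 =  (0 2 4)(1 3 5)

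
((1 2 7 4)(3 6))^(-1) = (1 4 7 2)(3 6)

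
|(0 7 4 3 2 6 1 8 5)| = 9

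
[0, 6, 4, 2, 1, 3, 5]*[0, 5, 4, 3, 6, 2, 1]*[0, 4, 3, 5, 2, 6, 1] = [0, 4, 1, 2, 6, 5, 3]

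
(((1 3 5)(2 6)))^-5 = (1 3 5)(2 6)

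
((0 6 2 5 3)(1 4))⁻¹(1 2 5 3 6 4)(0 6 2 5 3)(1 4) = (0 2 1 4 5 3)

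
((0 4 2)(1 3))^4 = (0 4 2)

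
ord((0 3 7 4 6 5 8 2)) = 8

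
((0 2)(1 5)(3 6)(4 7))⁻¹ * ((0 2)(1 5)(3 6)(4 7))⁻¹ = ()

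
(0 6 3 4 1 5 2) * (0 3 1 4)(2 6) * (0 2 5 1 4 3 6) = (0 5)(2 6 4 3)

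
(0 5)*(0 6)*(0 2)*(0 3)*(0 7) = (0 5 6 2 3 7)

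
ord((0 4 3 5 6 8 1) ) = 7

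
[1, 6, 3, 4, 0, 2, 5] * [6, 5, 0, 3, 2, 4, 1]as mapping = [0→5, 1→1, 2→3, 3→2, 4→6, 5→0, 6→4]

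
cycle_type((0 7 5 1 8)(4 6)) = 2.5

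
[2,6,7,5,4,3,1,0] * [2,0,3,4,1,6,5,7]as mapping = [0→3,1→5,2→7,3→6,4→1,5→4,6→0,7→2]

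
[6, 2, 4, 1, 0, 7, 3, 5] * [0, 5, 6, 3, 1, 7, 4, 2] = [4, 6, 1, 5, 0, 2, 3, 7]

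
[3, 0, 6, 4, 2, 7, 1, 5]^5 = [1, 6, 4, 0, 3, 7, 2, 5]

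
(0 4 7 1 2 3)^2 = (0 7 2)(1 3 4)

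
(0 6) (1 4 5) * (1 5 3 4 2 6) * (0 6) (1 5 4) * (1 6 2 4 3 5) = (0 1 4 5 3 6 2) 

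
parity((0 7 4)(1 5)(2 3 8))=odd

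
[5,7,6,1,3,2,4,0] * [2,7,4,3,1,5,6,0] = [5,0,6,7,3,4,1,2]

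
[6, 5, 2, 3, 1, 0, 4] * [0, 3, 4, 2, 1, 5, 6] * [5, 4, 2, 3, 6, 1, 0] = [0, 1, 6, 2, 3, 5, 4]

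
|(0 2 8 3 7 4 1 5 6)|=9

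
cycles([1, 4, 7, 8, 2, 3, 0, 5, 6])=(0 1 4 2 7 5 3 8 6)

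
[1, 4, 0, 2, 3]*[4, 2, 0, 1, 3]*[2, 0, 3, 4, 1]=[3, 4, 1, 2, 0]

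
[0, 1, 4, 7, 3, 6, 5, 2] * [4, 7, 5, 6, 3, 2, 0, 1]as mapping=[0→4, 1→7, 2→3, 3→1, 4→6, 5→0, 6→2, 7→5]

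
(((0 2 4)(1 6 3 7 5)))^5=(0 4 2)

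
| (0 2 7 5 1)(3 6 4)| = 15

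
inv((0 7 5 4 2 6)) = (0 6 2 4 5 7)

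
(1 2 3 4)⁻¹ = (1 4 3 2)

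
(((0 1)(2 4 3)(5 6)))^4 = (2 4 3)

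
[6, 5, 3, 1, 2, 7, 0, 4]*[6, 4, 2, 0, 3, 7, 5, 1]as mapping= [0→5, 1→7, 2→0, 3→4, 4→2, 5→1, 6→6, 7→3]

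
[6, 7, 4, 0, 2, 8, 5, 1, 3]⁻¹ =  [3, 7, 4, 8, 2, 6, 0, 1, 5]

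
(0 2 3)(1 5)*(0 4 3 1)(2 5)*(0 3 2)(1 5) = (0 1)(2 5 3 4)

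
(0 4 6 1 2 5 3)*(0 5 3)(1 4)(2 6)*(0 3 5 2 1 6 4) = (0 6)(1 4)(2 5 3)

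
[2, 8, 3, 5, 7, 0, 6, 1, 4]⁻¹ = [5, 7, 0, 2, 8, 3, 6, 4, 1]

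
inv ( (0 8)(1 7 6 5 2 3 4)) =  (0 8)(1 4 3 2 5 6 7)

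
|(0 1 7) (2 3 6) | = 3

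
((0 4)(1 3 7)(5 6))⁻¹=(0 4)(1 7 3)(5 6)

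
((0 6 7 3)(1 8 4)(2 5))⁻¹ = (0 3 7 6)(1 4 8)(2 5)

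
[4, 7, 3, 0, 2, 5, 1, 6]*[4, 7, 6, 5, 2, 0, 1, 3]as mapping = [0→2, 1→3, 2→5, 3→4, 4→6, 5→0, 6→7, 7→1]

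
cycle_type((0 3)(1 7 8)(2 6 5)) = 2.3^2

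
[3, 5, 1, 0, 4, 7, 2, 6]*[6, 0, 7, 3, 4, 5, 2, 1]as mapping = [0→3, 1→5, 2→0, 3→6, 4→4, 5→1, 6→7, 7→2]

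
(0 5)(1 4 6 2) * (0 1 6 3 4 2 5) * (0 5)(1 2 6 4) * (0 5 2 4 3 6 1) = (0 2 3)(4 6 5)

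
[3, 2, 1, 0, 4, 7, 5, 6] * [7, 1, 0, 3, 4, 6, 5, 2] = [3, 0, 1, 7, 4, 2, 6, 5]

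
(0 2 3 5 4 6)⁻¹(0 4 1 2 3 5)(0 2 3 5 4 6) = (1 3 5 4 2 6)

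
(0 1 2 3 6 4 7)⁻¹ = (0 7 4 6 3 2 1)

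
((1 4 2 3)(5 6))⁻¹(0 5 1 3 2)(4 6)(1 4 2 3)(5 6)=(0 6 4 1 3)(2 5)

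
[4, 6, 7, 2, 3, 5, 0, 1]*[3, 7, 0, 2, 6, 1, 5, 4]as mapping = [0→6, 1→5, 2→4, 3→0, 4→2, 5→1, 6→3, 7→7]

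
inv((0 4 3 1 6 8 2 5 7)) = (0 7 5 2 8 6 1 3 4)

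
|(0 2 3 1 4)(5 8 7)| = 15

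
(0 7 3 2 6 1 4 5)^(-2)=(0 4 6 3)(1 2 7 5)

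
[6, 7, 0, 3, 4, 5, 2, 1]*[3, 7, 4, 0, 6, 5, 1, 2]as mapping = [0→1, 1→2, 2→3, 3→0, 4→6, 5→5, 6→4, 7→7]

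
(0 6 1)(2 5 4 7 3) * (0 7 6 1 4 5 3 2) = (0 1 7 2 3)(4 6)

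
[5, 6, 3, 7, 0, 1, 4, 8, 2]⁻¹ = [4, 5, 8, 2, 6, 0, 1, 3, 7]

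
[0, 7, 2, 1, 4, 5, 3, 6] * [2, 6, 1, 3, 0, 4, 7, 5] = [2, 5, 1, 6, 0, 4, 3, 7]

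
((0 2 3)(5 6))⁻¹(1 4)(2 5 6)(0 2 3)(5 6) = (1 4)(3 6 5)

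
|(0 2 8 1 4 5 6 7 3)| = 9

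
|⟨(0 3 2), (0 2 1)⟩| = 12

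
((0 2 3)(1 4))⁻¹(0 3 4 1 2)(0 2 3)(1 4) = (0 1 4 3 2)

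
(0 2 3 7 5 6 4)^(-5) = (0 3 5 4 2 7 6)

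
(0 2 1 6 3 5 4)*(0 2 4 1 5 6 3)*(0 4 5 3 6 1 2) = (0 5 2 3 1 6 4)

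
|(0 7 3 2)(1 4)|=4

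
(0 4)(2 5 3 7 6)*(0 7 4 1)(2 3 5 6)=(0 1)(2 6 3 4 7)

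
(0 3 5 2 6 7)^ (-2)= (0 6 5)(2 3 7)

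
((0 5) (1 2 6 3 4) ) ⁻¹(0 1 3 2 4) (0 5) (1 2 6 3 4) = (1 5 2 4 6) 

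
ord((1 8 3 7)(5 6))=4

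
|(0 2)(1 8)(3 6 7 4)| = 4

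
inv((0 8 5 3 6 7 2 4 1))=(0 1 4 2 7 6 3 5 8)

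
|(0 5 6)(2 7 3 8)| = 12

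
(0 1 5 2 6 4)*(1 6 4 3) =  (0 6 3 1 5 2 4)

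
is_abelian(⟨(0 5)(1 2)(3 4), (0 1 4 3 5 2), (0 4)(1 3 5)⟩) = no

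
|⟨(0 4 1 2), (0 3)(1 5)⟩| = 48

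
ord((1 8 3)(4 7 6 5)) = 12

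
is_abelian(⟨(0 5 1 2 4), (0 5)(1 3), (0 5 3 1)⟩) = no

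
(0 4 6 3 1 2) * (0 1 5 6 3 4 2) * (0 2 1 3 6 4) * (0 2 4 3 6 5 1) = (1 4 5 3)(2 6)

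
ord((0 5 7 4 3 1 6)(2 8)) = 14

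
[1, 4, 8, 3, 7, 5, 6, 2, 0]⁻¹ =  [8, 0, 7, 3, 1, 5, 6, 4, 2]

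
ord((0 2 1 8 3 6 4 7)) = 8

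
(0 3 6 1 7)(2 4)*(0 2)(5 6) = (0 3 5 6 1 7 2 4)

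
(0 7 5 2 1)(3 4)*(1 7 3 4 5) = (0 3 5 2 7 1)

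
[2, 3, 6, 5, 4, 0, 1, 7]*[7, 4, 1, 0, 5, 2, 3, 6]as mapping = [0→1, 1→0, 2→3, 3→2, 4→5, 5→7, 6→4, 7→6]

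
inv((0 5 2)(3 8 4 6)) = (0 2 5)(3 6 4 8)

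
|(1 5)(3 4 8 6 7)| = 10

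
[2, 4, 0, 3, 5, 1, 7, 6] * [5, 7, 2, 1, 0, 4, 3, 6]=[2, 0, 5, 1, 4, 7, 6, 3]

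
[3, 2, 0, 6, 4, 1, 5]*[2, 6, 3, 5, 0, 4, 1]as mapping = [0→5, 1→3, 2→2, 3→1, 4→0, 5→6, 6→4]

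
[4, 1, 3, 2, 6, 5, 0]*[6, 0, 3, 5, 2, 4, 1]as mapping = [0→2, 1→0, 2→5, 3→3, 4→1, 5→4, 6→6]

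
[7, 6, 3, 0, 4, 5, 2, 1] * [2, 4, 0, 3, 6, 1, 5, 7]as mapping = [0→7, 1→5, 2→3, 3→2, 4→6, 5→1, 6→0, 7→4]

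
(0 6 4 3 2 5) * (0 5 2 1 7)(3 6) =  (0 3 1 7)(4 6)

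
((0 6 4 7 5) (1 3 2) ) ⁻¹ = (0 5 7 4 6) (1 2 3) 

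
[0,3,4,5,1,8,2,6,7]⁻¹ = [0,4,6,1,2,3,7,8,5]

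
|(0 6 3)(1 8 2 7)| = 12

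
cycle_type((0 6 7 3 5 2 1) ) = 7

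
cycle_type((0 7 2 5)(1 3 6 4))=4^2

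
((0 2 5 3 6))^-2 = (0 3 2 6 5)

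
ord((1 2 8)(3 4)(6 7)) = 6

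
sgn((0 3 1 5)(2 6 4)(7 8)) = 1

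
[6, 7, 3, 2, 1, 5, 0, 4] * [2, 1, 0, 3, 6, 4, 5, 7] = [5, 7, 3, 0, 1, 4, 2, 6]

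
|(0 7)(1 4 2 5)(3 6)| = 4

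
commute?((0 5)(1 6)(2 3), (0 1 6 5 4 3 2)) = no:(0 5)(1 6)(2 3)*(0 1 6 5 4 3 2) = (0 4 3)(1 5), (0 1 6 5 4 3 2)*(0 5)(1 6)(2 3) = (0 6)(2 5 4)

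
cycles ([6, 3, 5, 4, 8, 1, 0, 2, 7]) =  (0 6)(1 3 4 8 7 2 5)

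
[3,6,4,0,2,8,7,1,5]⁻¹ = [3,7,4,0,2,8,1,6,5]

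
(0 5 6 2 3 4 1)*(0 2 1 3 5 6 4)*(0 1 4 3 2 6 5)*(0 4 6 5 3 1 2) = (0 3 2 4)(1 5)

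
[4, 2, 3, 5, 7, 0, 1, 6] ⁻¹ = [5, 6, 1, 2, 0, 3, 7, 4] 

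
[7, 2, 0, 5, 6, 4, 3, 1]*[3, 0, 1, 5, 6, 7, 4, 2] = [2, 1, 3, 7, 4, 6, 5, 0]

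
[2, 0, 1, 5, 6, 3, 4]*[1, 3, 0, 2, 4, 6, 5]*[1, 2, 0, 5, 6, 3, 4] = [1, 2, 5, 4, 3, 0, 6]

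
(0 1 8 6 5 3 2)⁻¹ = (0 2 3 5 6 8 1)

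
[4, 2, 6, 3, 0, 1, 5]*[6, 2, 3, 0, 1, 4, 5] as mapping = [0→1, 1→3, 2→5, 3→0, 4→6, 5→2, 6→4] 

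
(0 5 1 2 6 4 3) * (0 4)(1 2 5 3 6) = (0 3 4 6)(1 5 2)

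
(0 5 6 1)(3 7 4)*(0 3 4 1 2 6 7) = (0 5 7 1 3)(2 6)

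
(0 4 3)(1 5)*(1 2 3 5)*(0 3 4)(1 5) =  (1 5 2 4)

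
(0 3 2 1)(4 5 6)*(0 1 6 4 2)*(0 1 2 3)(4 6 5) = (1 2 5 6 3)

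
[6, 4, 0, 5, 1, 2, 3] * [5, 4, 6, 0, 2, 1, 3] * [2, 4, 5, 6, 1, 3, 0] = [6, 5, 3, 4, 1, 0, 2]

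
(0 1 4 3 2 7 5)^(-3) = (0 2 1 7 4 5 3)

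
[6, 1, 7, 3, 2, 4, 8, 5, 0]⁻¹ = [8, 1, 4, 3, 5, 7, 0, 2, 6]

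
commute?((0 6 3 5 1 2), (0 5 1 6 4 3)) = no:(0 6 3 5 1 2) * (0 5 1 6 4 3) = (0 4 3 1 2 5 6), (0 5 1 6 4 3) * (0 6 3 5 1 2) = (0 1 3 6 4 5 2)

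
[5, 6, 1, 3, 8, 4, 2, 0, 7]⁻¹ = [7, 2, 6, 3, 5, 0, 1, 8, 4]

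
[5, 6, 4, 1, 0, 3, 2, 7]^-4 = [1, 4, 5, 2, 3, 6, 0, 7]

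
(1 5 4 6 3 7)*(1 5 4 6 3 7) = (1 4 3)(5 6 7)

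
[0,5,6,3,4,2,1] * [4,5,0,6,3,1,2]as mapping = [0→4,1→1,2→2,3→6,4→3,5→0,6→5]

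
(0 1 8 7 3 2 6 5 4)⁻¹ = (0 4 5 6 2 3 7 8 1)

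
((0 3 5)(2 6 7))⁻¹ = (0 5 3)(2 7 6)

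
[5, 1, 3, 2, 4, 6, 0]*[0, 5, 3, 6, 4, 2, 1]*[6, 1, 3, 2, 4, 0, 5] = [3, 0, 5, 2, 4, 1, 6]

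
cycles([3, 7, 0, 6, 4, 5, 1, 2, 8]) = (0 3 6 1 7 2)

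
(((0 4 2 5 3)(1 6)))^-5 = (1 6)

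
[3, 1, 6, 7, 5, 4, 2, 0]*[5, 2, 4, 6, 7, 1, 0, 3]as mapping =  [0→6, 1→2, 2→0, 3→3, 4→1, 5→7, 6→4, 7→5]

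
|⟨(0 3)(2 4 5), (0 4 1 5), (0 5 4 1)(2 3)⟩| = 720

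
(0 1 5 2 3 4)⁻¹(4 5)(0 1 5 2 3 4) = (0 2)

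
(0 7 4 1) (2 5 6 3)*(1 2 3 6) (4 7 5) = (0 5 1) (2 4) 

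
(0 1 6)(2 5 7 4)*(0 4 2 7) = (0 1 6 4 7 2 5)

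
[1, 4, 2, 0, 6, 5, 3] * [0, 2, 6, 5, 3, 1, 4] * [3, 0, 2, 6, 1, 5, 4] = [2, 6, 4, 3, 1, 0, 5]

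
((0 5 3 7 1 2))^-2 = (0 1 3)(2 7 5)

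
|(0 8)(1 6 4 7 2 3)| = 6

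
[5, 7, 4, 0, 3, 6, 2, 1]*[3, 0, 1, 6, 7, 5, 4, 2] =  [5, 2, 7, 3, 6, 4, 1, 0]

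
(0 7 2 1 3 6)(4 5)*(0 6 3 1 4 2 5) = (0 7 5 2 4)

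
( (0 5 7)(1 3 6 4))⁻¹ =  (0 7 5)(1 4 6 3)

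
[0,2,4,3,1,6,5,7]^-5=[0,2,4,3,1,6,5,7]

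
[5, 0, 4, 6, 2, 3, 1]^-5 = [0, 1, 4, 3, 2, 5, 6]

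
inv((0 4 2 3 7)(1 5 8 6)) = (0 7 3 2 4)(1 6 8 5)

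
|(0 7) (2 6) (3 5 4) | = 6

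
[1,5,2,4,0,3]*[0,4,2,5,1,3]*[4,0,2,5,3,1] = [3,5,2,0,4,1]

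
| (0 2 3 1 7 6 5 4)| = 8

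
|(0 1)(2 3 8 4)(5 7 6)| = 12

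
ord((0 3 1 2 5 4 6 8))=8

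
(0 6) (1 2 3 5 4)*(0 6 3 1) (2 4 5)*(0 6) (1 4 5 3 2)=(0 2 4 6) (1 5 3) 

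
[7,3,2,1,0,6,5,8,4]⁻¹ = [4,3,2,1,8,6,5,0,7]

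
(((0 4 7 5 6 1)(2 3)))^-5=(0 4 7 5 6 1)(2 3)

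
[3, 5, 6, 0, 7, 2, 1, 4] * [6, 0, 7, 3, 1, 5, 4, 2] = [3, 5, 4, 6, 2, 7, 0, 1]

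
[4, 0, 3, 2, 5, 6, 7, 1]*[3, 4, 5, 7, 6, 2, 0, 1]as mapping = [0→6, 1→3, 2→7, 3→5, 4→2, 5→0, 6→1, 7→4]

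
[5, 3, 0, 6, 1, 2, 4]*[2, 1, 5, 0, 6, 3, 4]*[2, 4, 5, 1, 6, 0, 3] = [1, 2, 5, 6, 4, 0, 3]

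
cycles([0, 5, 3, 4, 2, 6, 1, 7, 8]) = (1 5 6)(2 3 4)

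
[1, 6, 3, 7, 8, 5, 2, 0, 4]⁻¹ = [7, 0, 6, 2, 8, 5, 1, 3, 4]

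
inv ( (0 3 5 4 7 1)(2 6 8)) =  (0 1 7 4 5 3)(2 8 6)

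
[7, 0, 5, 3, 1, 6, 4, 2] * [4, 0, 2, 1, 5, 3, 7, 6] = [6, 4, 3, 1, 0, 7, 5, 2] 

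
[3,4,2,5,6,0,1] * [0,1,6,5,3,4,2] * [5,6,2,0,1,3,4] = [3,0,4,1,2,5,6]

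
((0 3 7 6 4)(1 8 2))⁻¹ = (0 4 6 7 3)(1 2 8)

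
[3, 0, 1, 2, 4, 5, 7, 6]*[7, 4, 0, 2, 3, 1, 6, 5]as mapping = [0→2, 1→7, 2→4, 3→0, 4→3, 5→1, 6→5, 7→6]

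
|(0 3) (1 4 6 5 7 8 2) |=14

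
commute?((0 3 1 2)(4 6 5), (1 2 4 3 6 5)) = no:(0 3 1 2)(4 6 5) * (1 2 4 3 6 5) = (0 6 1 4 5 3 2), (1 2 4 3 6 5) * (0 3 1 2)(4 6 5) = (0 3 5 2 6 4 1)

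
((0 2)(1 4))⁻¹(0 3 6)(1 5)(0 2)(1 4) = (2 3 6)(4 5)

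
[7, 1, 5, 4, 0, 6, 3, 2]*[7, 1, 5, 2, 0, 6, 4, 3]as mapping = [0→3, 1→1, 2→6, 3→0, 4→7, 5→4, 6→2, 7→5]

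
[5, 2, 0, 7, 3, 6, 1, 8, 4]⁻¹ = [2, 6, 1, 4, 8, 0, 5, 3, 7]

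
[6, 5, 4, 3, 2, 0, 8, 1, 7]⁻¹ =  [5, 7, 4, 3, 2, 1, 0, 8, 6]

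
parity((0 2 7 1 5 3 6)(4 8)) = odd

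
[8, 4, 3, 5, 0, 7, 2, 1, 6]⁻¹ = [4, 7, 6, 2, 1, 3, 8, 5, 0]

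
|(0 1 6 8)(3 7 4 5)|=4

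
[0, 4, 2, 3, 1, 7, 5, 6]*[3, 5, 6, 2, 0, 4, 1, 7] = [3, 0, 6, 2, 5, 7, 4, 1]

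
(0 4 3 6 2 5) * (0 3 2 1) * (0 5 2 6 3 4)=(1 5 4 6)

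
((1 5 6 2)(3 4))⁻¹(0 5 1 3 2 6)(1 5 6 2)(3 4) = (0 6 5 4 1 2)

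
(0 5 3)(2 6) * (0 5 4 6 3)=(0 4 6 2 3 5)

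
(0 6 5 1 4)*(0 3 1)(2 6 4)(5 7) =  (0 4 3 1 2 6 7 5)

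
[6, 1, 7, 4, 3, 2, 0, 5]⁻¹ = [6, 1, 5, 4, 3, 7, 0, 2]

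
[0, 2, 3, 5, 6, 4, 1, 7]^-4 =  [0, 3, 5, 4, 1, 6, 2, 7]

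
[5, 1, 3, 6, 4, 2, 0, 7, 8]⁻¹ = [6, 1, 5, 2, 4, 0, 3, 7, 8]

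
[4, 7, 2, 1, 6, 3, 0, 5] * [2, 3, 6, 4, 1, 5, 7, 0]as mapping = [0→1, 1→0, 2→6, 3→3, 4→7, 5→4, 6→2, 7→5]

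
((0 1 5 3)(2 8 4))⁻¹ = (0 3 5 1)(2 4 8)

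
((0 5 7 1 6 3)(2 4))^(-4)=(0 7 6)(1 3 5)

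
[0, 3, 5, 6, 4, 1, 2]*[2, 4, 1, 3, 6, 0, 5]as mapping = [0→2, 1→3, 2→0, 3→5, 4→6, 5→4, 6→1]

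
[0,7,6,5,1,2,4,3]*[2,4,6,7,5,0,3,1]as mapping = [0→2,1→1,2→3,3→0,4→4,5→6,6→5,7→7]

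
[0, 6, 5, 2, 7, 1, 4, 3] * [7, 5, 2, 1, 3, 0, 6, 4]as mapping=[0→7, 1→6, 2→0, 3→2, 4→4, 5→5, 6→3, 7→1]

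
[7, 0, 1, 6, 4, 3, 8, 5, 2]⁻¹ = [1, 2, 8, 5, 4, 7, 3, 0, 6]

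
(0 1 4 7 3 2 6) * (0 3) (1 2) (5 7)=(0 2 6 3 1 4 5 7) 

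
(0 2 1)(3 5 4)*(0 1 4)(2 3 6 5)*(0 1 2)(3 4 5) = (0 4 6 3)(1 2 5)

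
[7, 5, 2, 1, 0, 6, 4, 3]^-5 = [3, 6, 2, 5, 7, 4, 0, 1]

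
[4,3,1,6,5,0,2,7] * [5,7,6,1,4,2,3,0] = [4,1,7,3,2,5,6,0]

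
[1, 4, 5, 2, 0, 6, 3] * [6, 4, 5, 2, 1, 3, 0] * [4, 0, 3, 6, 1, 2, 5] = [1, 0, 6, 2, 5, 4, 3]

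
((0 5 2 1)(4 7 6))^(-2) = (0 2)(1 5)(4 7 6)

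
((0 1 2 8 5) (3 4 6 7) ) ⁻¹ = (0 5 8 2 1) (3 7 6 4) 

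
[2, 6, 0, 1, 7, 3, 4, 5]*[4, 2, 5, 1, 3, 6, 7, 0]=[5, 7, 4, 2, 0, 1, 3, 6]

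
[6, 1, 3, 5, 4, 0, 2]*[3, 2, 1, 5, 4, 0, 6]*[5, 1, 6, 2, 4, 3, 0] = [0, 6, 3, 5, 4, 2, 1]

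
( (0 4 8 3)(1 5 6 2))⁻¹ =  (0 3 8 4)(1 2 6 5)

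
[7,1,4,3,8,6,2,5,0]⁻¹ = [8,1,6,3,2,7,5,0,4]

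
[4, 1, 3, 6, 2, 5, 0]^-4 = [4, 1, 3, 6, 2, 5, 0]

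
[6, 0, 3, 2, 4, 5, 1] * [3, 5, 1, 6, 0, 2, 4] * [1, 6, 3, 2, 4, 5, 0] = [4, 2, 0, 6, 1, 3, 5]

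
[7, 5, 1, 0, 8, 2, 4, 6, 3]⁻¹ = [3, 2, 5, 8, 6, 1, 7, 0, 4]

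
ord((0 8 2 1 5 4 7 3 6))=9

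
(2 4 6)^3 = ()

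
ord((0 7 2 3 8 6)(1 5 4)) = 6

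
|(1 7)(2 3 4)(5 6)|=6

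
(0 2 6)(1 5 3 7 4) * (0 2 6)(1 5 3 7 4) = (0 6 2)(1 3 4 5 7)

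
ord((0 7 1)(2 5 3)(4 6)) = 6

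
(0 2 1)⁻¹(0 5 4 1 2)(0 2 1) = (0 1 2 5 4)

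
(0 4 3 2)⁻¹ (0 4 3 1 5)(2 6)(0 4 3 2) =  (0 6)(1 5 4 3 2)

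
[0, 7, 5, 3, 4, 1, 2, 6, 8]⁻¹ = [0, 5, 6, 3, 4, 2, 7, 1, 8]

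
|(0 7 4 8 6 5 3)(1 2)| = 14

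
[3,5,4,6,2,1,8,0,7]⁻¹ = [7,5,4,0,2,1,3,8,6]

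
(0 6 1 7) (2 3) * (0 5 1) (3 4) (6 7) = (0 7 5 1 6) (2 4 3) 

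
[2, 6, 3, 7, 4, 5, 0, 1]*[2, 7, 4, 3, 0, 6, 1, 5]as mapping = [0→4, 1→1, 2→3, 3→5, 4→0, 5→6, 6→2, 7→7]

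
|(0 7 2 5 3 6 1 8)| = 8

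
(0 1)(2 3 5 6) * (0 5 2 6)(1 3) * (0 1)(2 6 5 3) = (0 2)(1 3 6 5)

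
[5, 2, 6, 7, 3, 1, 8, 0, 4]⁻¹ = [7, 5, 1, 4, 8, 0, 2, 3, 6]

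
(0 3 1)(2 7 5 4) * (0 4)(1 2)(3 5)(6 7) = (0 5)(1 4)(2 6 7 3)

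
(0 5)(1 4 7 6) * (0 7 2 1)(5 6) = (0 6)(1 4 2)(5 7)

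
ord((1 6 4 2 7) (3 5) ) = 10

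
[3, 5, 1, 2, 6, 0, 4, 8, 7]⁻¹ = [5, 2, 3, 0, 6, 1, 4, 8, 7]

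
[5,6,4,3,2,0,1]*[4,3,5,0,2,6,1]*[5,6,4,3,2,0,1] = [1,6,4,5,0,2,3]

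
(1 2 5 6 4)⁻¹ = (1 4 6 5 2)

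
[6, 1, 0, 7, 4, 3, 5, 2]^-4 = [5, 1, 6, 2, 4, 7, 3, 0]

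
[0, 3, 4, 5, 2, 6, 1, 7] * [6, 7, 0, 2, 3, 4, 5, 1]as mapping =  [0→6, 1→2, 2→3, 3→4, 4→0, 5→5, 6→7, 7→1]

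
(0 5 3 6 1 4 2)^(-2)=(0 4 6 5 2 1 3)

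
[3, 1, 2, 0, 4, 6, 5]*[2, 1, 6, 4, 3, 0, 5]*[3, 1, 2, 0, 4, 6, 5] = [4, 1, 5, 2, 0, 6, 3]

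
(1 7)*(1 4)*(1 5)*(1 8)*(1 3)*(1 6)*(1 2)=(1 7 4 5 8 3 6 2) 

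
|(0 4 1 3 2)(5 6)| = 10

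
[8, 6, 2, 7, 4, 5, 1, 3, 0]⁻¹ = [8, 6, 2, 7, 4, 5, 1, 3, 0]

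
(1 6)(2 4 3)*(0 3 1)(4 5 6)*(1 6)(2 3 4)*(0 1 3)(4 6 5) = (0 6 1 2 4 5 3)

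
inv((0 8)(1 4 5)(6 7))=(0 8)(1 5 4)(6 7)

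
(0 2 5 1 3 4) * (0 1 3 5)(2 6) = (0 6 2)(1 5 3 4)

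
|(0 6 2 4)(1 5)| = 4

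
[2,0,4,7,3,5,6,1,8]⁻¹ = [1,7,0,4,2,5,6,3,8]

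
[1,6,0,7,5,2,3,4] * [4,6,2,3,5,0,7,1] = [6,7,4,1,0,2,3,5]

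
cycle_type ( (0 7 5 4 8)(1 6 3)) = 3.5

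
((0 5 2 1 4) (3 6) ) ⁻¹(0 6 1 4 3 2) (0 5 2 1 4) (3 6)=(0 6 1 5 3 4) 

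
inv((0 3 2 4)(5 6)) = (0 4 2 3)(5 6)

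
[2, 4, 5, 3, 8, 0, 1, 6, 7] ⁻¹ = [5, 6, 0, 3, 1, 2, 7, 8, 4] 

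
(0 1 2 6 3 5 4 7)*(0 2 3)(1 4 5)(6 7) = (0 4 6)(1 3)(2 7)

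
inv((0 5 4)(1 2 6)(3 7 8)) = (0 4 5)(1 6 2)(3 8 7)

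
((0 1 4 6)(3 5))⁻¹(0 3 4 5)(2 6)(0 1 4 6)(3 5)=(0 2)(1 5 6 3)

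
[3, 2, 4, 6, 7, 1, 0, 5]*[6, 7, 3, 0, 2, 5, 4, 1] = [0, 3, 2, 4, 1, 7, 6, 5]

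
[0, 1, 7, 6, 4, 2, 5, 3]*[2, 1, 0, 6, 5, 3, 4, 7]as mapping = [0→2, 1→1, 2→7, 3→4, 4→5, 5→0, 6→3, 7→6]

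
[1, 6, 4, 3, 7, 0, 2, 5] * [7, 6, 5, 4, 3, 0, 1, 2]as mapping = [0→6, 1→1, 2→3, 3→4, 4→2, 5→7, 6→5, 7→0]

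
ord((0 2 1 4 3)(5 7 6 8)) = 20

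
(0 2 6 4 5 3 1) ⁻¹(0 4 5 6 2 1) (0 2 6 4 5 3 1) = (0 2 5 3 4 6) 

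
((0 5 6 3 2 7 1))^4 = (0 2 5 7 6 1 3)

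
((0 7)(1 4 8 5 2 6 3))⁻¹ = (0 7)(1 3 6 2 5 8 4)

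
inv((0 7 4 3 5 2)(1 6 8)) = (0 2 5 3 4 7)(1 8 6)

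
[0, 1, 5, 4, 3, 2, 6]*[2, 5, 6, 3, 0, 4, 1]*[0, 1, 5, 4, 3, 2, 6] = [5, 2, 3, 0, 4, 6, 1]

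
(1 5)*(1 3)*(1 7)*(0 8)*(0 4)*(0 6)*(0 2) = (0 8 4 6 2) (1 5 3 7) 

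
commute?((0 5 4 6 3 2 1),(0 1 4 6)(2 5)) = no:(0 5 4 6 3 2 1)*(0 1 4 6)(2 5) = (0 2 4)(3 5 6),(0 1 4 6)(2 5)*(0 5 4 6 3 2 1) = (1 6 5)(2 4 3)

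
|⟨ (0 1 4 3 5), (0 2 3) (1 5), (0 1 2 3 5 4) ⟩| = 720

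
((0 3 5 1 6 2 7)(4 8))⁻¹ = (0 7 2 6 1 5 3)(4 8)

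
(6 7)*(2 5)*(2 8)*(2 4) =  (2 5 8 4)(6 7)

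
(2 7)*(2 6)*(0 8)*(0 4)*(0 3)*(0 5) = (0 8 4 3 5)(2 7 6)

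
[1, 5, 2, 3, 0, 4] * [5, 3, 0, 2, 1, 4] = [3, 4, 0, 2, 5, 1]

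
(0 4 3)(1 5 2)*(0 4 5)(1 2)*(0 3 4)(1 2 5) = (0 1 3)(2 5)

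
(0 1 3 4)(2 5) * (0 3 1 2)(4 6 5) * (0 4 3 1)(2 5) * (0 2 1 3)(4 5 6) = (0 6 1 2)(3 4)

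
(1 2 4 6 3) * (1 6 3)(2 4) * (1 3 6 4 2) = (1 2)(3 4 6)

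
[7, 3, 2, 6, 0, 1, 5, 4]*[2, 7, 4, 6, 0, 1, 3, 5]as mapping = [0→5, 1→6, 2→4, 3→3, 4→2, 5→7, 6→1, 7→0]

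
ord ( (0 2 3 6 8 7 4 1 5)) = 9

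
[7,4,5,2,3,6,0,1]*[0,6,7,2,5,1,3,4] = [4,5,1,7,2,3,0,6] 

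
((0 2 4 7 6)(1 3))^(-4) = (0 2 4 7 6)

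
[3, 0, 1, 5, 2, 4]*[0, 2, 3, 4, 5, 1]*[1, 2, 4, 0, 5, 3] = [5, 1, 4, 2, 0, 3]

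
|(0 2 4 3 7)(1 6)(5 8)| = 10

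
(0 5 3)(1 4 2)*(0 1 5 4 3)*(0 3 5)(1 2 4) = (0 1 5 3 2)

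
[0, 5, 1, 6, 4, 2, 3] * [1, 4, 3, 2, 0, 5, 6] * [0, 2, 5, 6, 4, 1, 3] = [2, 1, 4, 3, 0, 6, 5]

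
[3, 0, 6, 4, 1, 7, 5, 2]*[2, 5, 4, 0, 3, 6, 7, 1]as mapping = [0→0, 1→2, 2→7, 3→3, 4→5, 5→1, 6→6, 7→4]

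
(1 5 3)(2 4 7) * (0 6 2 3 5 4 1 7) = (0 6 2 1 4)(3 7)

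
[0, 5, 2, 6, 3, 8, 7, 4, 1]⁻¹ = [0, 8, 2, 4, 7, 1, 3, 6, 5]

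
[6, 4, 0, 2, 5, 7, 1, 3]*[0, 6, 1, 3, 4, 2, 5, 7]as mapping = [0→5, 1→4, 2→0, 3→1, 4→2, 5→7, 6→6, 7→3]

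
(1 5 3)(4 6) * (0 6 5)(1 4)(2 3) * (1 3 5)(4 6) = (0 4 1)(2 5)(3 6)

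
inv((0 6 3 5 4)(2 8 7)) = (0 4 5 3 6)(2 7 8)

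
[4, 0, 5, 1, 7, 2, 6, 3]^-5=[0, 1, 5, 3, 4, 2, 6, 7]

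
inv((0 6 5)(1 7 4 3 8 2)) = (0 5 6)(1 2 8 3 4 7)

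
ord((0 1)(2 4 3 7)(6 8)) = 4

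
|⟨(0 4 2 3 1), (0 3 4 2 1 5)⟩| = 720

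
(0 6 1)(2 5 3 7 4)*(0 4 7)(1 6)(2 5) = (0 1 4 5 3)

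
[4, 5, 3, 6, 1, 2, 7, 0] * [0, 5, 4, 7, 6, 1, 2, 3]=[6, 1, 7, 2, 5, 4, 3, 0]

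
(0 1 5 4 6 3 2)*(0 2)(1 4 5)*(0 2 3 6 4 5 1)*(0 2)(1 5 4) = (0 4 1 2 3)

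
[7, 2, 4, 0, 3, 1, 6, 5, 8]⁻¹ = [3, 5, 1, 4, 2, 7, 6, 0, 8]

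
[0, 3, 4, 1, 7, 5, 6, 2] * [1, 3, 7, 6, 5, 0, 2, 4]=[1, 6, 5, 3, 4, 0, 2, 7]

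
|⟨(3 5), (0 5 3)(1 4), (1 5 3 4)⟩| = 120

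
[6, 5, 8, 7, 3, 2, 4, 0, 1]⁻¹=[7, 8, 5, 4, 6, 1, 0, 3, 2]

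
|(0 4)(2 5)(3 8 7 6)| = 4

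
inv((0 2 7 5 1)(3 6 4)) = (0 1 5 7 2)(3 4 6)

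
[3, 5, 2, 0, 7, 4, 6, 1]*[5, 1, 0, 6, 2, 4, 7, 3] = [6, 4, 0, 5, 3, 2, 7, 1]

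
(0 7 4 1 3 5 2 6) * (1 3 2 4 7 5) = (0 5 4 3 1 2 6)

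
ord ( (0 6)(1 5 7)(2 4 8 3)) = 12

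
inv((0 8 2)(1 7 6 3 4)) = (0 2 8)(1 4 3 6 7)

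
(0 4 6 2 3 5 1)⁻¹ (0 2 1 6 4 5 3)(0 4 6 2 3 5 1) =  (0 2 6 1 5 4 3)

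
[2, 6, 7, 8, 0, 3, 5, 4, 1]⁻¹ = [4, 8, 0, 5, 7, 6, 1, 2, 3]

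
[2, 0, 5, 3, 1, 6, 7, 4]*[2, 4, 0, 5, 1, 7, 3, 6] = [0, 2, 7, 5, 4, 3, 6, 1]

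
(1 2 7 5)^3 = (1 5 7 2)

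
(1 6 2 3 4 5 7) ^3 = (1 3 7 2 5 6 4) 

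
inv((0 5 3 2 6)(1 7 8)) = (0 6 2 3 5)(1 8 7)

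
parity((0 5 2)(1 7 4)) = even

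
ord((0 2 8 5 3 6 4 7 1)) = 9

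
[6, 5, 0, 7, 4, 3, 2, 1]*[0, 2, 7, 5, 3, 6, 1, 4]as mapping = [0→1, 1→6, 2→0, 3→4, 4→3, 5→5, 6→7, 7→2]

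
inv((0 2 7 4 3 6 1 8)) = (0 8 1 6 3 4 7 2)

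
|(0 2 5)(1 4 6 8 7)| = 15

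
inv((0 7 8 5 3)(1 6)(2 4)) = (0 3 5 8 7)(1 6)(2 4)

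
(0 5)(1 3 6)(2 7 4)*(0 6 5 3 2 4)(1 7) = (0 3 5 6 7)(1 2)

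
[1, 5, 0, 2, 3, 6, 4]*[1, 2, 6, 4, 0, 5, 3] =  [2, 5, 1, 6, 4, 3, 0]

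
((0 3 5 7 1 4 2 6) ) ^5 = (0 4 5 6 1 3 2 7) 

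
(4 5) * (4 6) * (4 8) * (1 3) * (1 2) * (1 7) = (1 3 2 7)(4 5 6 8)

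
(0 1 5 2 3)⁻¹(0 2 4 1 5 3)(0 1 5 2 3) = (0 1 3 4 5 2)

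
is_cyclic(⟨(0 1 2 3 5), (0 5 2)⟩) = no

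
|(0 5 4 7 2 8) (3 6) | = 6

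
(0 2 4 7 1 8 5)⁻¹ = (0 5 8 1 7 4 2)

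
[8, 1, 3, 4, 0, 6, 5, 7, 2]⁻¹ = [4, 1, 8, 2, 3, 6, 5, 7, 0]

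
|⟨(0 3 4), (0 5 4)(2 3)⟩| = 120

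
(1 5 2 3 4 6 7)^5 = (1 6 3 5 7 4 2)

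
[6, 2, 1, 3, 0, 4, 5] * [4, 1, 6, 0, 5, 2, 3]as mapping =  [0→3, 1→6, 2→1, 3→0, 4→4, 5→5, 6→2]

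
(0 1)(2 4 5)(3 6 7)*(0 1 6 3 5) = (0 6 7 5 2 4)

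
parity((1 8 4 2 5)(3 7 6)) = even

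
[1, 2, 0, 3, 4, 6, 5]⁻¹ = [2, 0, 1, 3, 4, 6, 5]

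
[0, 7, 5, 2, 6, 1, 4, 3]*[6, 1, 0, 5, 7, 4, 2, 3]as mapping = [0→6, 1→3, 2→4, 3→0, 4→2, 5→1, 6→7, 7→5]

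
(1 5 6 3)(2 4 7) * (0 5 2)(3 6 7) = (0 5 7)(1 2 4 3)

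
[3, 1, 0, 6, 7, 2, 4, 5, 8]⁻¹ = [2, 1, 5, 0, 6, 7, 3, 4, 8]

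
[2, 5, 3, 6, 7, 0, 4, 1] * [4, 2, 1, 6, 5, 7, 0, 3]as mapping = [0→1, 1→7, 2→6, 3→0, 4→3, 5→4, 6→5, 7→2]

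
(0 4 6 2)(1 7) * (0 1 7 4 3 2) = (0 3 2 1 4 6)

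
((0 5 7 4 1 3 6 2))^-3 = (0 3 7 2 1 5 6 4)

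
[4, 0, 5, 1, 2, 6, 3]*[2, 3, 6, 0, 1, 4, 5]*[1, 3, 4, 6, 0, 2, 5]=[3, 4, 0, 6, 5, 2, 1] 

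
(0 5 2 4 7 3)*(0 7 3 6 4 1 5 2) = (0 2 1 5)(3 7 6 4)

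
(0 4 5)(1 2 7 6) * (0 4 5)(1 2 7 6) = (0 5 4)(1 7)(2 6)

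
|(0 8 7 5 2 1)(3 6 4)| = 6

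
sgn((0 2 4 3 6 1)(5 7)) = 1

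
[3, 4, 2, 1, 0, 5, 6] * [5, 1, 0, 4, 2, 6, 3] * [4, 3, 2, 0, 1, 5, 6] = [1, 2, 4, 3, 5, 6, 0]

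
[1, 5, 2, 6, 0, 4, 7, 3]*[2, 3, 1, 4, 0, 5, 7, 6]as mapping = [0→3, 1→5, 2→1, 3→7, 4→2, 5→0, 6→6, 7→4]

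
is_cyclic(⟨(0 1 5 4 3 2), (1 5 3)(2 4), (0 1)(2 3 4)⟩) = no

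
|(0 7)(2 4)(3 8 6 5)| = 4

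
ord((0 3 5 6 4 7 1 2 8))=9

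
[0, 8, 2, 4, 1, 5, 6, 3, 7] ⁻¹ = [0, 4, 2, 7, 3, 5, 6, 8, 1] 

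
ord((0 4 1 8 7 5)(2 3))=6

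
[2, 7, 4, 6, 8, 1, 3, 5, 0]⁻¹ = [8, 5, 0, 6, 2, 7, 3, 1, 4]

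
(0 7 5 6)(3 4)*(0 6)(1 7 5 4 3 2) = (0 5)(1 7 4 2)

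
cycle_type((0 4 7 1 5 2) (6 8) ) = 2.6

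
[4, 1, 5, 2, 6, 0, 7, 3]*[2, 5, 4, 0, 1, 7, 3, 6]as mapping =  [0→1, 1→5, 2→7, 3→4, 4→3, 5→2, 6→6, 7→0]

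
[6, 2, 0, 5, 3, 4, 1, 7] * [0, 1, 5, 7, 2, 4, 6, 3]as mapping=[0→6, 1→5, 2→0, 3→4, 4→7, 5→2, 6→1, 7→3]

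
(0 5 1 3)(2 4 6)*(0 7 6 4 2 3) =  (0 5 1)(3 7 6)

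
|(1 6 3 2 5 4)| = 6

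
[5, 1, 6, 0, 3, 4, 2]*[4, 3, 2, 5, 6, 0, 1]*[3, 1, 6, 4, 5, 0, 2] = [3, 4, 1, 5, 0, 2, 6]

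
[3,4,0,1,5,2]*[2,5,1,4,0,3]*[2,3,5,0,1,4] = [1,2,5,4,0,3]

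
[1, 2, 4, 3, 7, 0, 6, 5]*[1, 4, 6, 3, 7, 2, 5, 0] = [4, 6, 7, 3, 0, 1, 5, 2]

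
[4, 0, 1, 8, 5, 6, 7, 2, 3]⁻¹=[1, 2, 7, 8, 0, 4, 5, 6, 3]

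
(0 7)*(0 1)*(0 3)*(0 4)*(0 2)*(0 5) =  (0 7 1 3 4 2 5)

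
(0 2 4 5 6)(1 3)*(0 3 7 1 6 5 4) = (0 2)(1 7)(3 6)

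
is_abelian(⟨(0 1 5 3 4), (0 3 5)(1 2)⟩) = no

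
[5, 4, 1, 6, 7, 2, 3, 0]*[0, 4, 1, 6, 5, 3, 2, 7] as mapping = [0→3, 1→5, 2→4, 3→2, 4→7, 5→1, 6→6, 7→0] 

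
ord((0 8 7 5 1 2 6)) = 7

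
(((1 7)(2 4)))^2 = ()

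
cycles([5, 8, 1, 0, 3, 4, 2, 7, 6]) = (0 5 4 3)(1 8 6 2)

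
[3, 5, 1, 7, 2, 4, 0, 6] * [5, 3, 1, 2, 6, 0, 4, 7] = [2, 0, 3, 7, 1, 6, 5, 4]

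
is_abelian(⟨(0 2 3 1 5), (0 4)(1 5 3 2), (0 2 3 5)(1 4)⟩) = no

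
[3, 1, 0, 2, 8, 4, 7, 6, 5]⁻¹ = [2, 1, 3, 0, 5, 8, 7, 6, 4]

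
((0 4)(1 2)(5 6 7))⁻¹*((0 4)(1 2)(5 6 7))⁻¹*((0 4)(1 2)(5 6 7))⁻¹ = (0 4)(1 2)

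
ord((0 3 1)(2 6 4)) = 3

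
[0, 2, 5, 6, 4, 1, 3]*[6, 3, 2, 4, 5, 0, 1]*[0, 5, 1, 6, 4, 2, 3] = [3, 1, 0, 5, 2, 6, 4] 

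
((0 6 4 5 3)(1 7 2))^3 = (0 5 6 3 4)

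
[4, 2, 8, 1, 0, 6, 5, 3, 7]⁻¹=[4, 3, 1, 7, 0, 6, 5, 8, 2]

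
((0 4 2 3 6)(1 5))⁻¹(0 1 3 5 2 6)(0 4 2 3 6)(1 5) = (0 4 5 6 1 3)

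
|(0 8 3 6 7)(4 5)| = 10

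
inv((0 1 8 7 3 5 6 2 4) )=(0 4 2 6 5 3 7 8 1) 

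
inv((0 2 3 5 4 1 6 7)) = (0 7 6 1 4 5 3 2)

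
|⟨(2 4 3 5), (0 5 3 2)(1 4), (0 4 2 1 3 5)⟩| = 720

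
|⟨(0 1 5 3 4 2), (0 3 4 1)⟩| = 120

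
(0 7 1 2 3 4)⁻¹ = (0 4 3 2 1 7)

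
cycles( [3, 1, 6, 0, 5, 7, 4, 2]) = (0 3)(2 6 4 5 7)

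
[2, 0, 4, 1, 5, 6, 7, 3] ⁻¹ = [1, 3, 0, 7, 2, 4, 5, 6] 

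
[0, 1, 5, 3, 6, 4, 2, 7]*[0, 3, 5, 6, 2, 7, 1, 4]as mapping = [0→0, 1→3, 2→7, 3→6, 4→1, 5→2, 6→5, 7→4]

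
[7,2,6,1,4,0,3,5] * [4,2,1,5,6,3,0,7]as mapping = [0→7,1→1,2→0,3→2,4→6,5→4,6→5,7→3]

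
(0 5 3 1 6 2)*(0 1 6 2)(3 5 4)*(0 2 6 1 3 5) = (0 4 5)(1 6 2 3)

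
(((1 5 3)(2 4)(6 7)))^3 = (2 4)(6 7)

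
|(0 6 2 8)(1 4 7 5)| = 4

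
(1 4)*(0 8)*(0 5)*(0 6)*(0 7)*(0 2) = (0 8 5 6 7 2)(1 4)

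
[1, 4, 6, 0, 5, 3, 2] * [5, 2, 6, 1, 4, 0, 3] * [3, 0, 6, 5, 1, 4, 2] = [6, 1, 5, 4, 3, 0, 2]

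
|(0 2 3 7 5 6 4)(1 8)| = 14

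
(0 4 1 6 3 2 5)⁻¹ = (0 5 2 3 6 1 4)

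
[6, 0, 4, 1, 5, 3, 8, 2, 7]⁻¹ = [1, 3, 7, 5, 2, 4, 0, 8, 6]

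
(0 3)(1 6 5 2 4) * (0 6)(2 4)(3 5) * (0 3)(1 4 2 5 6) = (0 6)(1 3)(2 5)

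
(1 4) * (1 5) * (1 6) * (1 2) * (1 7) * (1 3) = (1 4 5 6 2 7 3)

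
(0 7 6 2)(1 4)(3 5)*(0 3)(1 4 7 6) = (0 6 2 3 5)(1 7)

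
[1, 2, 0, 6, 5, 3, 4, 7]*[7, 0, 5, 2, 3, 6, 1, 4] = [0, 5, 7, 1, 6, 2, 3, 4]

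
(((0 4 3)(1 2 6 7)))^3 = (1 7 6 2)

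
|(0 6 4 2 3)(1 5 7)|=15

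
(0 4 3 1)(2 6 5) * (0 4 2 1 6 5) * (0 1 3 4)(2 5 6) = (0 5 3 2 6 1)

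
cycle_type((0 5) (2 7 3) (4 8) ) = 2^2.3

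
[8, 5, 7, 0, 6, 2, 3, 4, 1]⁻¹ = [3, 8, 5, 6, 7, 1, 4, 2, 0]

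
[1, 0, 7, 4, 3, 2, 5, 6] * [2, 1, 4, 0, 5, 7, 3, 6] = [1, 2, 6, 5, 0, 4, 7, 3] 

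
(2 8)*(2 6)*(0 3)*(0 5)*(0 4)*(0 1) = (0 3 5 4 1)(2 8 6)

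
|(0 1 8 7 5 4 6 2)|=8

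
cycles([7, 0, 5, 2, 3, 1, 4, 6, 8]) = (0 7 6 4 3 2 5 1)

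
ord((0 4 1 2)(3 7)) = 4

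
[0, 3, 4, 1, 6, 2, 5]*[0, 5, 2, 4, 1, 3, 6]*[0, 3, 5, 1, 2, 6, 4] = [0, 2, 3, 6, 4, 5, 1]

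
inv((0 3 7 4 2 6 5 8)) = (0 8 5 6 2 4 7 3)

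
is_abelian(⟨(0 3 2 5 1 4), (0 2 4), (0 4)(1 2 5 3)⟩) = no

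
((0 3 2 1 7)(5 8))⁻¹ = (0 7 1 2 3)(5 8)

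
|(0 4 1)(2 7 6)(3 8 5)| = 3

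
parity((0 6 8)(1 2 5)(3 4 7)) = even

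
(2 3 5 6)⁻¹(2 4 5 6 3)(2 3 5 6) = (2 5 3 4 6)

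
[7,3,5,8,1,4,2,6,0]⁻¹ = [8,4,6,1,5,2,7,0,3]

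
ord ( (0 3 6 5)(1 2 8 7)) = 4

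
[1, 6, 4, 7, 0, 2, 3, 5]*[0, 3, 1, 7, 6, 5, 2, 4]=[3, 2, 6, 4, 0, 1, 7, 5]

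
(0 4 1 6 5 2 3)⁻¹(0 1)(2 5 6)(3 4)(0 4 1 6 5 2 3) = (0 1)(2 5 3)(4 6)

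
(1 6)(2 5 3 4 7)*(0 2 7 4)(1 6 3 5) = (0 2 1 3)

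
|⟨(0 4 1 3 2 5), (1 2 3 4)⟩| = 720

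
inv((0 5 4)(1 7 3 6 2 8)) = (0 4 5)(1 8 2 6 3 7)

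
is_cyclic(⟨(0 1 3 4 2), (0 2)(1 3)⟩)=no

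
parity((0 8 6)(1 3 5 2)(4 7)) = even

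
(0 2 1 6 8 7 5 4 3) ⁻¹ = (0 3 4 5 7 8 6 1 2) 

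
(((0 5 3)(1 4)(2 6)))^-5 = (0 5 3)(1 4)(2 6)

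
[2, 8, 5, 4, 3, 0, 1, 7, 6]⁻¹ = [5, 6, 0, 4, 3, 2, 8, 7, 1]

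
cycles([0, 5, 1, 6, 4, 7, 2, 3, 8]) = (1 5 7 3 6 2) 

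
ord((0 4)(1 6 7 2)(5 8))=4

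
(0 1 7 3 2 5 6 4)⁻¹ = (0 4 6 5 2 3 7 1)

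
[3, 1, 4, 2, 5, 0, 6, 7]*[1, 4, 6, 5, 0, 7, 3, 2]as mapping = [0→5, 1→4, 2→0, 3→6, 4→7, 5→1, 6→3, 7→2]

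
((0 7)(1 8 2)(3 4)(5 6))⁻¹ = (0 7)(1 2 8)(3 4)(5 6)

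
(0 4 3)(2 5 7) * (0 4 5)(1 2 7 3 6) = (0 5 3 4 6 1 2)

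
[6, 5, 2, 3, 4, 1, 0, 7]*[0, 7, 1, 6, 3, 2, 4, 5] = [4, 2, 1, 6, 3, 7, 0, 5]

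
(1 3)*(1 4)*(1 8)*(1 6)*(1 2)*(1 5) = (1 3 4 8 6 2 5)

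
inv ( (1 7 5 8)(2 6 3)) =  (1 8 5 7)(2 3 6)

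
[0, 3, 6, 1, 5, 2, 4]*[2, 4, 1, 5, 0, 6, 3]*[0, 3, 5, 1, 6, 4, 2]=[5, 4, 1, 6, 2, 3, 0]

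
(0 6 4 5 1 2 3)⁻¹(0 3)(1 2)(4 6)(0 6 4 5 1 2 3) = (0 6)(2 3)(4 5)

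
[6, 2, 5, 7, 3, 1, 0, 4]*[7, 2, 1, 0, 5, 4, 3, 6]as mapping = [0→3, 1→1, 2→4, 3→6, 4→0, 5→2, 6→7, 7→5]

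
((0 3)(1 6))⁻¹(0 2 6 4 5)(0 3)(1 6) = (1 4 5 3 2)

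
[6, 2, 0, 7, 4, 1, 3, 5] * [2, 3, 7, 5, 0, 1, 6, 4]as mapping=[0→6, 1→7, 2→2, 3→4, 4→0, 5→3, 6→5, 7→1]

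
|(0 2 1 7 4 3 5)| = 7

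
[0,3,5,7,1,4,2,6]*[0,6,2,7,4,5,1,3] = [0,7,5,3,6,4,2,1]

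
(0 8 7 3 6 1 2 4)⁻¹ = (0 4 2 1 6 3 7 8)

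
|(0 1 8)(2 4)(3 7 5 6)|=12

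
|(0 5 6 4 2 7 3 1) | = 8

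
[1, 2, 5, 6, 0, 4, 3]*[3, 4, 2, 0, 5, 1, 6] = [4, 2, 1, 6, 3, 5, 0]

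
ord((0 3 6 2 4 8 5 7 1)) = 9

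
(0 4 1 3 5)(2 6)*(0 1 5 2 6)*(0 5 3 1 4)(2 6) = (2 5 4 3 6)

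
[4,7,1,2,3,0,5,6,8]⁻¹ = [5,2,3,4,0,6,7,1,8]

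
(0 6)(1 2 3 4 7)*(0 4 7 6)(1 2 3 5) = (1 3 7 2 5)(4 6)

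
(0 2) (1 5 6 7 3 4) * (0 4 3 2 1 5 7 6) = (0 1 7 2 4 5) 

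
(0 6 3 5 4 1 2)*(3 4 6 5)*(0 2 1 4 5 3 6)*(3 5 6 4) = (0 5)(3 4)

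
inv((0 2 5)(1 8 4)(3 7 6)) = (0 5 2)(1 4 8)(3 6 7)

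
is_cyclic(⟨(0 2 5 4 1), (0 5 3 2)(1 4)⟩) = no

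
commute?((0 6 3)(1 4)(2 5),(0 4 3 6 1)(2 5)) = no:(0 6 3)(1 4)(2 5)*(0 4 3 6 1)(2 5) = (0 1 3 4),(0 4 3 6 1)(2 5)*(0 6 3)(1 4)(2 5) = (0 1 6 4)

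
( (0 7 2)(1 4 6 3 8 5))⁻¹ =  (0 2 7)(1 5 8 3 6 4)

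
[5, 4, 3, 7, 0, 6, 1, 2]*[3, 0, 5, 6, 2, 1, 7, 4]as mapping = [0→1, 1→2, 2→6, 3→4, 4→3, 5→7, 6→0, 7→5]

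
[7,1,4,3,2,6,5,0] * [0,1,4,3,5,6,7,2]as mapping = [0→2,1→1,2→5,3→3,4→4,5→7,6→6,7→0]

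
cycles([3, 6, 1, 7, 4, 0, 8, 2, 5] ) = (0 3 7 2 1 6 8 5)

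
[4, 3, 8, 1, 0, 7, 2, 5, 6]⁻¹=[4, 3, 6, 1, 0, 7, 8, 5, 2]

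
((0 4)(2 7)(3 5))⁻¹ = (0 4)(2 7)(3 5)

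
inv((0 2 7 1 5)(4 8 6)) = (0 5 1 7 2)(4 6 8)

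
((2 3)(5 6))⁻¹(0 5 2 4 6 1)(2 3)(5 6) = (0 6 3 4 5 1)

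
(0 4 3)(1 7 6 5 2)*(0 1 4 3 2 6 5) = (0 3 1 7 5 6)(2 4)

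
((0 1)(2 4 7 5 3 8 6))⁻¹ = (0 1)(2 6 8 3 5 7 4)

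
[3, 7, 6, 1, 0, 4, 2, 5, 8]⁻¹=[4, 3, 6, 0, 5, 7, 2, 1, 8]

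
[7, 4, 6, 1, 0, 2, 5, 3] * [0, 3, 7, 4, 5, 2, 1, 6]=[6, 5, 1, 3, 0, 7, 2, 4]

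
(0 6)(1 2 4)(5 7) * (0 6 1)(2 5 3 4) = (0 1 5 7 3 4)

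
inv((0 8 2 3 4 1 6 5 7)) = (0 7 5 6 1 4 3 2 8)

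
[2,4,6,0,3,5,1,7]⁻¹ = [3,6,0,4,1,5,2,7]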